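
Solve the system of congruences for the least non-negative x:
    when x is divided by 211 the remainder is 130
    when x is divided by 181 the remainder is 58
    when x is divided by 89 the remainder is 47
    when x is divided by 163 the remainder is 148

From x ≡ 130 (mod 211) write x = 130 + 211t. Substituting into x ≡ 58 (mod 181) gives 211t ≡ 109 (mod 181), and since 30⁻¹ ≡ 175 (mod 181), t ≡ 70. Hence x ≡ 130 + 211·70 = 14900 (mod 38191).
From x ≡ 14900 (mod 38191) write x = 14900 + 38191t. Substituting into x ≡ 47 (mod 89) gives 38191t ≡ 10 (mod 89), and since 10⁻¹ ≡ 9 (mod 89), t ≡ 1. Hence x ≡ 14900 + 38191·1 = 53091 (mod 3398999).
From x ≡ 53091 (mod 3398999) write x = 53091 + 3398999t. Substituting into x ≡ 148 (mod 163) gives 3398999t ≡ 32 (mod 163), and since 123⁻¹ ≡ 110 (mod 163), t ≡ 97. Hence x ≡ 53091 + 3398999·97 = 329755994 (mod 554036837).

329755994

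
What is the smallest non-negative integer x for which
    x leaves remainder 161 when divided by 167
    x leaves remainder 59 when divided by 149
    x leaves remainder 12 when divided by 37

Combine the congruences pairwise.
From x ≡ 161 (mod 167) write x = 161 + 167t. Substituting into x ≡ 59 (mod 149) gives 167t ≡ 47 (mod 149), and since 18⁻¹ ≡ 58 (mod 149), t ≡ 44. Hence x ≡ 161 + 167·44 = 7509 (mod 24883).
From x ≡ 7509 (mod 24883) write x = 7509 + 24883t. Substituting into x ≡ 12 (mod 37) gives 24883t ≡ 14 (mod 37), and since 19⁻¹ ≡ 2 (mod 37), t ≡ 28. Hence x ≡ 7509 + 24883·28 = 704233 (mod 920671).

704233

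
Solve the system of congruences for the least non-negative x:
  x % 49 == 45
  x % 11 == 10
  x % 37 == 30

The moduli are pairwise coprime; N = 49·11·37 = 19943.
N/49 = 407; 407 ≡ 15 (mod 49); 15·36 ≡ 1, so inverse 36.
N/11 = 1813; 1813 ≡ 9 (mod 11); 9·5 ≡ 1, so inverse 5.
N/37 = 539; 539 ≡ 21 (mod 37); 21·30 ≡ 1, so inverse 30.
x ≡ 45·407·36 + 10·1813·5 + 30·539·30 = 1235090.
1235090 mod 19943 = 18567.

18567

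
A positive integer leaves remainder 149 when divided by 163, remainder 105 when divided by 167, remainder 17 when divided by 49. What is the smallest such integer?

192489

From N ≡ 149 (mod 163) write N = 149 + 163t. Substituting into N ≡ 105 (mod 167) gives 163t ≡ 123 (mod 167), and since 163⁻¹ ≡ 125 (mod 167), t ≡ 11. Hence N ≡ 149 + 163·11 = 1942 (mod 27221).
From N ≡ 1942 (mod 27221) write N = 1942 + 27221t. Substituting into N ≡ 17 (mod 49) gives 27221t ≡ 35 (mod 49), and since 26⁻¹ ≡ 17 (mod 49), t ≡ 7. Hence N ≡ 1942 + 27221·7 = 192489 (mod 1333829).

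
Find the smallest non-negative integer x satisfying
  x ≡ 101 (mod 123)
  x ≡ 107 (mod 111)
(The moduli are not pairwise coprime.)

2438

gcd(123, 111) = 3 and 3 | (107 − 101), so the pair is consistent; merging gives x ≡ 2438 (mod 4551), where 4551 = lcm(123, 111).
The solution is unique modulo lcm(123, 111) = 4551.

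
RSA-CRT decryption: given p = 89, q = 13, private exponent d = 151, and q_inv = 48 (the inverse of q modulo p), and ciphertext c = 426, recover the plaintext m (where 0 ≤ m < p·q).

647

d_p = d mod (p−1) = 151 mod 88 = 63; d_q = d mod (q−1) = 7.
m₁ = c^(d_p) mod p: c ≡ 70 (mod 89), and 70^63 mod 89 = 24.
m₂ = c^(d_q) mod q: c ≡ 10 (mod 13), and 10^7 mod 13 = 10.
h = q_inv·(m₁ − m₂) mod p = 48·(24 − 10) mod 89 = 49.
m = m₂ + h·q = 10 + 49·13 = 647.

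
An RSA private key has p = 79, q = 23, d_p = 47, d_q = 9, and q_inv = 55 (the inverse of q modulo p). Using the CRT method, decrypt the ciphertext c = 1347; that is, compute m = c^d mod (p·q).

m₁ = c^(d_p) mod p: c ≡ 4 (mod 79), and 4^47 mod 79 = 45.
m₂ = c^(d_q) mod q: c ≡ 13 (mod 23), and 13^9 mod 23 = 3.
h = q_inv·(m₁ − m₂) mod p = 55·(45 − 3) mod 79 = 19.
m = m₂ + h·q = 3 + 19·23 = 440.

440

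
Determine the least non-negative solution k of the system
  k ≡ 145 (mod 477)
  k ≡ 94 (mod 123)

13501

gcd(477, 123) = 3 and 3 | (94 − 145), so the pair is consistent; merging gives k ≡ 13501 (mod 19557), where 19557 = lcm(477, 123).
The solution is unique modulo lcm(477, 123) = 19557.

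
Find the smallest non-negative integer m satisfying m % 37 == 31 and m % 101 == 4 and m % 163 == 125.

From m ≡ 31 (mod 37) write m = 31 + 37t. Substituting into m ≡ 4 (mod 101) gives 37t ≡ 74 (mod 101), and since 37⁻¹ ≡ 71 (mod 101), t ≡ 2. Hence m ≡ 31 + 37·2 = 105 (mod 3737).
From m ≡ 105 (mod 3737) write m = 105 + 3737t. Substituting into m ≡ 125 (mod 163) gives 3737t ≡ 20 (mod 163), and since 151⁻¹ ≡ 95 (mod 163), t ≡ 107. Hence m ≡ 105 + 3737·107 = 399964 (mod 609131).

399964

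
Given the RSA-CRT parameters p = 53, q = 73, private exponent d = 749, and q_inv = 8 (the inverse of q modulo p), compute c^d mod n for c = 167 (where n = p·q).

2525

d_p = d mod (p−1) = 749 mod 52 = 21; d_q = d mod (q−1) = 29.
m₁ = c^(d_p) mod p: c ≡ 8 (mod 53), and 8^21 mod 53 = 34.
m₂ = c^(d_q) mod q: c ≡ 21 (mod 73), and 21^29 mod 73 = 43.
h = q_inv·(m₁ − m₂) mod p = 8·(34 − 43) mod 53 = 34.
m = m₂ + h·q = 43 + 34·73 = 2525.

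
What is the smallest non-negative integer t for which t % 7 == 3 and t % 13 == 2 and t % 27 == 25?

808

The moduli are pairwise coprime; N = 7·13·27 = 2457.
N/7 = 351; 351 ≡ 1 (mod 7), inverse 1.
N/13 = 189; 189 ≡ 7 (mod 13); 7·2 ≡ 1, so inverse 2.
N/27 = 91; 91 ≡ 10 (mod 27); 10·19 ≡ 1, so inverse 19.
t ≡ 3·351·1 + 2·189·2 + 25·91·19 = 45034.
45034 mod 2457 = 808.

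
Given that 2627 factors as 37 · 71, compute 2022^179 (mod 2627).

Mod 37: 2022 ≡ 24; by Fermat, exponent reduces to 179 mod 36 = 35; 24^35 ≡ 17 (mod 37).
Mod 71: 2022 ≡ 34; by Fermat, exponent reduces to 179 mod 70 = 39; 34^39 ≡ 26 (mod 71).
Combine by CRT: x ≡ 17 (mod 37), x ≡ 26 (mod 71) ⇒ x ≡ 239 (mod 2627).

239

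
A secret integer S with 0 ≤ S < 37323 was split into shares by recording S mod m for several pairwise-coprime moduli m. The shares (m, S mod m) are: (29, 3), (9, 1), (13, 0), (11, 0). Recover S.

10153

The moduli are pairwise coprime; N = 29·9·13·11 = 37323.
N/29 = 1287; 1287 ≡ 11 (mod 29); 11·8 ≡ 1, so inverse 8.
N/9 = 4147; 4147 ≡ 7 (mod 9); 7·4 ≡ 1, so inverse 4.
N/13 = 2871; 2871 ≡ 11 (mod 13); 11·6 ≡ 1, so inverse 6.
N/11 = 3393; 3393 ≡ 5 (mod 11); 5·9 ≡ 1, so inverse 9.
S ≡ 3·1287·8 + 1·4147·4 + 0·2871·6 + 0·3393·9 = 47476.
47476 mod 37323 = 10153.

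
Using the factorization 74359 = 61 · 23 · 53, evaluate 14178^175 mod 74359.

25100

Mod 61: 14178 ≡ 26; by Fermat, exponent reduces to 175 mod 60 = 55; 26^55 ≡ 29 (mod 61).
Mod 23: 14178 ≡ 10; by Fermat, exponent reduces to 175 mod 22 = 21; 10^21 ≡ 7 (mod 23).
Mod 53: 14178 ≡ 27; by Fermat, exponent reduces to 175 mod 52 = 19; 27^19 ≡ 31 (mod 53).
Combine by CRT: x ≡ 29 (mod 61), x ≡ 7 (mod 23), x ≡ 31 (mod 53) ⇒ x ≡ 25100 (mod 74359).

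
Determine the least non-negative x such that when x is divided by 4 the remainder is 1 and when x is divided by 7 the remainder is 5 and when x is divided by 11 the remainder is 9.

The moduli are pairwise coprime; N = 4·7·11 = 308.
N/4 = 77; 77 ≡ 1 (mod 4), inverse 1.
N/7 = 44; 44 ≡ 2 (mod 7); 2·4 ≡ 1, so inverse 4.
N/11 = 28; 28 ≡ 6 (mod 11); 6·2 ≡ 1, so inverse 2.
x ≡ 1·77·1 + 5·44·4 + 9·28·2 = 1461.
1461 mod 308 = 229.

229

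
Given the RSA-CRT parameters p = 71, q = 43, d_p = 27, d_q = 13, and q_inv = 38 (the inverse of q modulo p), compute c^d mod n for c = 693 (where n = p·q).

m₁ = c^(d_p) mod p: c ≡ 54 (mod 71), and 54^27 mod 71 = 5.
m₂ = c^(d_q) mod q: c ≡ 5 (mod 43), and 5^13 mod 43 = 33.
h = q_inv·(m₁ − m₂) mod p = 38·(5 − 33) mod 71 = 1.
m = m₂ + h·q = 33 + 1·43 = 76.

76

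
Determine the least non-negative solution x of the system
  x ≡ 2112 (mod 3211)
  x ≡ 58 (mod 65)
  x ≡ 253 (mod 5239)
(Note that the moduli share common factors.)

262203

gcd(3211, 65) = 13 and 13 | (58 − 2112), so the pair is consistent; merging gives x ≡ 5323 (mod 16055), where 16055 = lcm(3211, 65).
gcd(16055, 5239) = 169 and 169 | (253 − 5323), so the pair is consistent; merging gives x ≡ 262203 (mod 497705), where 497705 = lcm(16055, 5239).
The solution is unique modulo lcm(3211, 65, 5239) = 497705.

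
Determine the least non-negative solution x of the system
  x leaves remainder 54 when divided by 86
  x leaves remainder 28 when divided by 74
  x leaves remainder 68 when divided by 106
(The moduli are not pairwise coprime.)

149952

Combine the congruences pairwise.
gcd(86, 74) = 2 and 2 | (28 − 54), so the pair is consistent; merging gives x ≡ 398 (mod 3182), where 3182 = lcm(86, 74).
gcd(3182, 106) = 2 and 2 | (68 − 398), so the pair is consistent; merging gives x ≡ 149952 (mod 168646), where 168646 = lcm(3182, 106).
The solution is unique modulo lcm(86, 74, 106) = 168646.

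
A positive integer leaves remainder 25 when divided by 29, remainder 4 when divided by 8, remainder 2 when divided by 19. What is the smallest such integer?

2548

The moduli are pairwise coprime; M = 29·8·19 = 4408.
M/29 = 152; 152 ≡ 7 (mod 29); 7·25 ≡ 1, so inverse 25.
M/8 = 551; 551 ≡ 7 (mod 8); 7·7 ≡ 1, so inverse 7.
M/19 = 232; 232 ≡ 4 (mod 19); 4·5 ≡ 1, so inverse 5.
N ≡ 25·152·25 + 4·551·7 + 2·232·5 = 112748.
112748 mod 4408 = 2548.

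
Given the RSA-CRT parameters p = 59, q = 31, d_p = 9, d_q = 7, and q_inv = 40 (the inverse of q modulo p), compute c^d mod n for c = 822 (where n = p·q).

1527

m₁ = c^(d_p) mod p: c ≡ 55 (mod 59), and 55^9 mod 59 = 52.
m₂ = c^(d_q) mod q: c ≡ 16 (mod 31), and 16^7 mod 31 = 8.
h = q_inv·(m₁ − m₂) mod p = 40·(52 − 8) mod 59 = 49.
m = m₂ + h·q = 8 + 49·31 = 1527.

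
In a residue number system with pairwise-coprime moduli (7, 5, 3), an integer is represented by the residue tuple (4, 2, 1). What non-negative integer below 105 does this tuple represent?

67

The moduli are pairwise coprime; N = 7·5·3 = 105.
N/7 = 15; 15 ≡ 1 (mod 7), inverse 1.
N/5 = 21; 21 ≡ 1 (mod 5), inverse 1.
N/3 = 35; 35 ≡ 2 (mod 3); 2·2 ≡ 1, so inverse 2.
x ≡ 4·15·1 + 2·21·1 + 1·35·2 = 172.
172 mod 105 = 67.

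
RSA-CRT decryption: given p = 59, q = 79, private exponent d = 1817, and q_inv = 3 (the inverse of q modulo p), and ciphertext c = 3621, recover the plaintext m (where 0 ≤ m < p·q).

1650

d_p = d mod (p−1) = 1817 mod 58 = 19; d_q = d mod (q−1) = 23.
m₁ = c^(d_p) mod p: c ≡ 22 (mod 59), and 22^19 mod 59 = 57.
m₂ = c^(d_q) mod q: c ≡ 66 (mod 79), and 66^23 mod 79 = 70.
h = q_inv·(m₁ − m₂) mod p = 3·(57 − 70) mod 59 = 20.
m = m₂ + h·q = 70 + 20·79 = 1650.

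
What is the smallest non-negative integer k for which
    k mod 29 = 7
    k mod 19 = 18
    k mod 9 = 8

From k ≡ 7 (mod 29) write k = 7 + 29t. Substituting into k ≡ 18 (mod 19) gives 29t ≡ 11 (mod 19), and since 10⁻¹ ≡ 2 (mod 19), t ≡ 3. Hence k ≡ 7 + 29·3 = 94 (mod 551).
From k ≡ 94 (mod 551) write k = 94 + 551t. Substituting into k ≡ 8 (mod 9) gives 551t ≡ 4 (mod 9), and since 2⁻¹ ≡ 5 (mod 9), t ≡ 2. Hence k ≡ 94 + 551·2 = 1196 (mod 4959).

1196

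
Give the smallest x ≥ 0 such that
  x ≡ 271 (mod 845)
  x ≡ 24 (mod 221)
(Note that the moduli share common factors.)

10411

gcd(845, 221) = 13 and 13 | (24 − 271), so the pair is consistent; merging gives x ≡ 10411 (mod 14365), where 14365 = lcm(845, 221).
The solution is unique modulo lcm(845, 221) = 14365.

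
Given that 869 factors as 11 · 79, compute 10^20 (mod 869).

496

Mod 11: 10 ≡ 10; since 10 | 20, by Fermat 10^20 ≡ 1 (mod 11).
Mod 79: 10 ≡ 10; 10^20 ≡ 22 (mod 79).
Combine by CRT: x ≡ 1 (mod 11), x ≡ 22 (mod 79) ⇒ x ≡ 496 (mod 869).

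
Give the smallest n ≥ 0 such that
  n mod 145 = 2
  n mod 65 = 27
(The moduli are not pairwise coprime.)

Combine the congruences pairwise.
gcd(145, 65) = 5 and 5 | (27 − 2), so the pair is consistent; merging gives n ≡ 872 (mod 1885), where 1885 = lcm(145, 65).
The solution is unique modulo lcm(145, 65) = 1885.

872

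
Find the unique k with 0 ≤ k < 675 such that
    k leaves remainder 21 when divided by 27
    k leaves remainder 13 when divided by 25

588

From k ≡ 21 (mod 27) write k = 21 + 27t. Substituting into k ≡ 13 (mod 25) gives 27t ≡ 17 (mod 25), and since 2⁻¹ ≡ 13 (mod 25), t ≡ 21. Hence k ≡ 21 + 27·21 = 588 (mod 675).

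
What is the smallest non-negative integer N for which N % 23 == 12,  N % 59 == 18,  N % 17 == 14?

The moduli are pairwise coprime; M = 23·59·17 = 23069.
M/23 = 1003; 1003 ≡ 14 (mod 23); 14·5 ≡ 1, so inverse 5.
M/59 = 391; 391 ≡ 37 (mod 59); 37·8 ≡ 1, so inverse 8.
M/17 = 1357; 1357 ≡ 14 (mod 17); 14·11 ≡ 1, so inverse 11.
N ≡ 12·1003·5 + 18·391·8 + 14·1357·11 = 325462.
325462 mod 23069 = 2496.

2496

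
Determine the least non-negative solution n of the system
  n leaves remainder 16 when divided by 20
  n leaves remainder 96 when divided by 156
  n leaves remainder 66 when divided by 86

Combine the congruences pairwise.
gcd(20, 156) = 4 and 4 | (96 − 16), so the pair is consistent; merging gives n ≡ 96 (mod 780), where 780 = lcm(20, 156).
gcd(780, 86) = 2 and 2 | (66 − 96), so the pair is consistent; merging gives n ≡ 29736 (mod 33540), where 33540 = lcm(780, 86).
The solution is unique modulo lcm(20, 156, 86) = 33540.

29736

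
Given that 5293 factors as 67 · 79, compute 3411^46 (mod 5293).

1647

Mod 67: 3411 ≡ 61; 61^46 ≡ 39 (mod 67).
Mod 79: 3411 ≡ 14; 14^46 ≡ 67 (mod 79).
Combine by CRT: x ≡ 39 (mod 67), x ≡ 67 (mod 79) ⇒ x ≡ 1647 (mod 5293).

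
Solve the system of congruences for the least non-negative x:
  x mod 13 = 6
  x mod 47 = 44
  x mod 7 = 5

2112

The moduli are pairwise coprime; N = 13·47·7 = 4277.
N/13 = 329; 329 ≡ 4 (mod 13); 4·10 ≡ 1, so inverse 10.
N/47 = 91; 91 ≡ 44 (mod 47); 44·31 ≡ 1, so inverse 31.
N/7 = 611; 611 ≡ 2 (mod 7); 2·4 ≡ 1, so inverse 4.
x ≡ 6·329·10 + 44·91·31 + 5·611·4 = 156084.
156084 mod 4277 = 2112.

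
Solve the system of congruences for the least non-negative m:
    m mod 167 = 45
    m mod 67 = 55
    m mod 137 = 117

Combine the congruences pairwise.
From m ≡ 45 (mod 167) write m = 45 + 167t. Substituting into m ≡ 55 (mod 67) gives 167t ≡ 10 (mod 67), and since 33⁻¹ ≡ 65 (mod 67), t ≡ 47. Hence m ≡ 45 + 167·47 = 7894 (mod 11189).
From m ≡ 7894 (mod 11189) write m = 7894 + 11189t. Substituting into m ≡ 117 (mod 137) gives 11189t ≡ 32 (mod 137), and since 92⁻¹ ≡ 70 (mod 137), t ≡ 48. Hence m ≡ 7894 + 11189·48 = 544966 (mod 1532893).

544966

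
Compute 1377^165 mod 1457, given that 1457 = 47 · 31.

Mod 47: 1377 ≡ 14; by Fermat, exponent reduces to 165 mod 46 = 27; 14^27 ≡ 17 (mod 47).
Mod 31: 1377 ≡ 13; by Fermat, exponent reduces to 165 mod 30 = 15; 13^15 ≡ 30 (mod 31).
Combine by CRT: x ≡ 17 (mod 47), x ≡ 30 (mod 31) ⇒ x ≡ 1239 (mod 1457).

1239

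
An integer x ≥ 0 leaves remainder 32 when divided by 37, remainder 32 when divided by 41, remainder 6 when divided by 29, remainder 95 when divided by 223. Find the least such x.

5910264

The moduli are pairwise coprime; N = 37·41·29·223 = 9810439.
N/37 = 265147; 265147 ≡ 5 (mod 37); 5·15 ≡ 1, so inverse 15.
N/41 = 239279; 239279 ≡ 3 (mod 41); 3·14 ≡ 1, so inverse 14.
N/29 = 338291; 338291 ≡ 6 (mod 29); 6·5 ≡ 1, so inverse 5.
N/223 = 43993; 43993 ≡ 62 (mod 223); 62·18 ≡ 1, so inverse 18.
x ≡ 32·265147·15 + 32·239279·14 + 6·338291·5 + 95·43993·18 = 319844312.
319844312 mod 9810439 = 5910264.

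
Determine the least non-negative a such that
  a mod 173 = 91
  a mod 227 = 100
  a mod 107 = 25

From a ≡ 91 (mod 173) write a = 91 + 173t. Substituting into a ≡ 100 (mod 227) gives 173t ≡ 9 (mod 227), and since 173⁻¹ ≡ 21 (mod 227), t ≡ 189. Hence a ≡ 91 + 173·189 = 32788 (mod 39271).
From a ≡ 32788 (mod 39271) write a = 32788 + 39271t. Substituting into a ≡ 25 (mod 107) gives 39271t ≡ 86 (mod 107), and since 2⁻¹ ≡ 54 (mod 107), t ≡ 43. Hence a ≡ 32788 + 39271·43 = 1721441 (mod 4201997).

1721441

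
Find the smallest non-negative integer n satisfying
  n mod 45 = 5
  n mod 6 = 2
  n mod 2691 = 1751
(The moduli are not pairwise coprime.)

25970

gcd(45, 6) = 3 and 3 | (2 − 5), so the pair is consistent; merging gives n ≡ 50 (mod 90), where 90 = lcm(45, 6).
gcd(90, 2691) = 9 and 9 | (1751 − 50), so the pair is consistent; merging gives n ≡ 25970 (mod 26910), where 26910 = lcm(90, 2691).
The solution is unique modulo lcm(45, 6, 2691) = 26910.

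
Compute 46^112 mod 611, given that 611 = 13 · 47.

48

Mod 13: 46 ≡ 7; by Fermat, exponent reduces to 112 mod 12 = 4; 7^4 ≡ 9 (mod 13).
Mod 47: 46 ≡ 46; by Fermat, exponent reduces to 112 mod 46 = 20; 46^20 ≡ 1 (mod 47).
Combine by CRT: x ≡ 9 (mod 13), x ≡ 1 (mod 47) ⇒ x ≡ 48 (mod 611).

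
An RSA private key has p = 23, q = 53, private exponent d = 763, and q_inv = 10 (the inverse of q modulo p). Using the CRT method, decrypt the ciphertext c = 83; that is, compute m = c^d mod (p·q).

d_p = d mod (p−1) = 763 mod 22 = 15; d_q = d mod (q−1) = 35.
m₁ = c^(d_p) mod p: c ≡ 14 (mod 23), and 14^15 mod 23 = 17.
m₂ = c^(d_q) mod q: c ≡ 30 (mod 53), and 30^35 mod 53 = 23.
h = q_inv·(m₁ − m₂) mod p = 10·(17 − 23) mod 23 = 9.
m = m₂ + h·q = 23 + 9·53 = 500.

500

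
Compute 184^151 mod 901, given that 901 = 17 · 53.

Mod 17: 184 ≡ 14; by Fermat, exponent reduces to 151 mod 16 = 7; 14^7 ≡ 6 (mod 17).
Mod 53: 184 ≡ 25; by Fermat, exponent reduces to 151 mod 52 = 47; 25^47 ≡ 40 (mod 53).
Combine by CRT: x ≡ 6 (mod 17), x ≡ 40 (mod 53) ⇒ x ≡ 40 (mod 901).

40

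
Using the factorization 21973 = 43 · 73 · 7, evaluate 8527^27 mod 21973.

Mod 43: 8527 ≡ 13; 13^27 ≡ 16 (mod 43).
Mod 73: 8527 ≡ 59; 59^27 ≡ 22 (mod 73).
Mod 7: 8527 ≡ 1; by Fermat, exponent reduces to 27 mod 6 = 3; 1^3 ≡ 1 (mod 7).
Combine by CRT: x ≡ 16 (mod 43), x ≡ 22 (mod 73), x ≡ 1 (mod 7) ⇒ x ≡ 13819 (mod 21973).

13819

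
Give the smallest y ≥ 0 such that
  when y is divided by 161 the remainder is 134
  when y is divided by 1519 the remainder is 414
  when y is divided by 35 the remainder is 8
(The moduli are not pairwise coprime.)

169023

gcd(161, 1519) = 7 and 7 | (414 − 134), so the pair is consistent; merging gives y ≡ 29275 (mod 34937), where 34937 = lcm(161, 1519).
gcd(34937, 35) = 7 and 7 | (8 − 29275), so the pair is consistent; merging gives y ≡ 169023 (mod 174685), where 174685 = lcm(34937, 35).
The solution is unique modulo lcm(161, 1519, 35) = 174685.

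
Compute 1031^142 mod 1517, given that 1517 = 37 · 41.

743

Mod 37: 1031 ≡ 32; by Fermat, exponent reduces to 142 mod 36 = 34; 32^34 ≡ 3 (mod 37).
Mod 41: 1031 ≡ 6; by Fermat, exponent reduces to 142 mod 40 = 22; 6^22 ≡ 5 (mod 41).
Combine by CRT: x ≡ 3 (mod 37), x ≡ 5 (mod 41) ⇒ x ≡ 743 (mod 1517).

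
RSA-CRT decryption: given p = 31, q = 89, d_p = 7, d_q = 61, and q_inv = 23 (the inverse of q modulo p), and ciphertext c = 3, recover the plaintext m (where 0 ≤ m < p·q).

172

m₁ = c^(d_p) mod p: c ≡ 3 (mod 31), and 3^7 mod 31 = 17.
m₂ = c^(d_q) mod q: c ≡ 3 (mod 89), and 3^61 mod 89 = 83.
h = q_inv·(m₁ − m₂) mod p = 23·(17 − 83) mod 31 = 1.
m = m₂ + h·q = 83 + 1·89 = 172.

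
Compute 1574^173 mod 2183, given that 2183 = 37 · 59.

1919

Mod 37: 1574 ≡ 20; by Fermat, exponent reduces to 173 mod 36 = 29; 20^29 ≡ 32 (mod 37).
Mod 59: 1574 ≡ 40; by Fermat, exponent reduces to 173 mod 58 = 57; 40^57 ≡ 31 (mod 59).
Combine by CRT: x ≡ 32 (mod 37), x ≡ 31 (mod 59) ⇒ x ≡ 1919 (mod 2183).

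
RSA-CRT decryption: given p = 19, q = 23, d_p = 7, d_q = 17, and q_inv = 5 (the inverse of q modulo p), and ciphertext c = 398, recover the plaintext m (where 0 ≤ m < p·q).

341

m₁ = c^(d_p) mod p: c ≡ 18 (mod 19), and 18^7 mod 19 = 18.
m₂ = c^(d_q) mod q: c ≡ 7 (mod 23), and 7^17 mod 23 = 19.
h = q_inv·(m₁ − m₂) mod p = 5·(18 − 19) mod 19 = 14.
m = m₂ + h·q = 19 + 14·23 = 341.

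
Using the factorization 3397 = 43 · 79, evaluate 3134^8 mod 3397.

99

Mod 43: 3134 ≡ 38; 38^8 ≡ 13 (mod 43).
Mod 79: 3134 ≡ 53; 53^8 ≡ 20 (mod 79).
Combine by CRT: x ≡ 13 (mod 43), x ≡ 20 (mod 79) ⇒ x ≡ 99 (mod 3397).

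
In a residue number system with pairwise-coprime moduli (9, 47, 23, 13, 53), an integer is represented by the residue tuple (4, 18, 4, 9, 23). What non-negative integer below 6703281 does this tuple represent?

The moduli are pairwise coprime; N = 9·47·23·13·53 = 6703281.
N/9 = 744809; 744809 ≡ 5 (mod 9); 5·2 ≡ 1, so inverse 2.
N/47 = 142623; 142623 ≡ 25 (mod 47); 25·32 ≡ 1, so inverse 32.
N/23 = 291447; 291447 ≡ 14 (mod 23); 14·5 ≡ 1, so inverse 5.
N/13 = 515637; 515637 ≡ 5 (mod 13); 5·8 ≡ 1, so inverse 8.
N/53 = 126477; 126477 ≡ 19 (mod 53); 19·14 ≡ 1, so inverse 14.
x ≡ 4·744809·2 + 18·142623·32 + 4·291447·5 + 9·515637·8 + 23·126477·14 = 171789718.
171789718 mod 6703281 = 4207693.

4207693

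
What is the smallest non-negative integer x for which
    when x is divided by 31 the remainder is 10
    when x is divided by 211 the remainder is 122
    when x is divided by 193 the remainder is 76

483734

The moduli are pairwise coprime; N = 31·211·193 = 1262413.
N/31 = 40723; 40723 ≡ 20 (mod 31); 20·14 ≡ 1, so inverse 14.
N/211 = 5983; 5983 ≡ 75 (mod 211); 75·166 ≡ 1, so inverse 166.
N/193 = 6541; 6541 ≡ 172 (mod 193); 172·147 ≡ 1, so inverse 147.
x ≡ 10·40723·14 + 122·5983·166 + 76·6541·147 = 199944988.
199944988 mod 1262413 = 483734.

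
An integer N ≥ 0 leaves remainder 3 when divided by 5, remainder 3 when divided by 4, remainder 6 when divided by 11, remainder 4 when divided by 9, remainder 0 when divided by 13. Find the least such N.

The moduli are pairwise coprime; M = 5·4·11·9·13 = 25740.
M/5 = 5148; 5148 ≡ 3 (mod 5); 3·2 ≡ 1, so inverse 2.
M/4 = 6435; 6435 ≡ 3 (mod 4); 3·3 ≡ 1, so inverse 3.
M/11 = 2340; 2340 ≡ 8 (mod 11); 8·7 ≡ 1, so inverse 7.
M/9 = 2860; 2860 ≡ 7 (mod 9); 7·4 ≡ 1, so inverse 4.
M/13 = 1980; 1980 ≡ 4 (mod 13); 4·10 ≡ 1, so inverse 10.
N ≡ 3·5148·2 + 3·6435·3 + 6·2340·7 + 4·2860·4 + 0·1980·10 = 232843.
232843 mod 25740 = 1183.

1183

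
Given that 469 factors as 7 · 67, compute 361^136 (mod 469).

438

Mod 7: 361 ≡ 4; by Fermat, exponent reduces to 136 mod 6 = 4; 4^4 ≡ 4 (mod 7).
Mod 67: 361 ≡ 26; by Fermat, exponent reduces to 136 mod 66 = 4; 26^4 ≡ 36 (mod 67).
Combine by CRT: x ≡ 4 (mod 7), x ≡ 36 (mod 67) ⇒ x ≡ 438 (mod 469).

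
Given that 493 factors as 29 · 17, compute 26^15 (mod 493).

206

Mod 29: 26 ≡ 26; 26^15 ≡ 3 (mod 29).
Mod 17: 26 ≡ 9; 9^15 ≡ 2 (mod 17).
Combine by CRT: x ≡ 3 (mod 29), x ≡ 2 (mod 17) ⇒ x ≡ 206 (mod 493).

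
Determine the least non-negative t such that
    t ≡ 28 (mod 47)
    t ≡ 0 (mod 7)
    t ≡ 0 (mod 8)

From t ≡ 28 (mod 47) write t = 28 + 47s. Substituting into t ≡ 0 (mod 7) gives 47s ≡ 0 (mod 7), and since 5⁻¹ ≡ 3 (mod 7), s ≡ 0. Hence t ≡ 28 + 47·0 = 28 (mod 329).
From t ≡ 28 (mod 329) write t = 28 + 329s. Substituting into t ≡ 0 (mod 8) gives 329s ≡ 4 (mod 8), and since 1⁻¹ ≡ 1 (mod 8), s ≡ 4. Hence t ≡ 28 + 329·4 = 1344 (mod 2632).

1344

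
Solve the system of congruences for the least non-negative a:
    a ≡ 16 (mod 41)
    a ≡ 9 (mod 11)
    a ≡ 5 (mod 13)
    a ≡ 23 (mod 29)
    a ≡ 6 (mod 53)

The moduli are pairwise coprime; N = 41·11·13·29·53 = 9011431.
N/41 = 219791; 219791 ≡ 31 (mod 41); 31·4 ≡ 1, so inverse 4.
N/11 = 819221; 819221 ≡ 7 (mod 11); 7·8 ≡ 1, so inverse 8.
N/13 = 693187; 693187 ≡ 1 (mod 13), inverse 1.
N/29 = 310739; 310739 ≡ 4 (mod 29); 4·22 ≡ 1, so inverse 22.
N/53 = 170027; 170027 ≡ 3 (mod 53); 3·18 ≡ 1, so inverse 18.
a ≡ 16·219791·4 + 9·819221·8 + 5·693187·1 + 23·310739·22 + 6·170027·18 = 252113321.
252113321 mod 9011431 = 8804684.

8804684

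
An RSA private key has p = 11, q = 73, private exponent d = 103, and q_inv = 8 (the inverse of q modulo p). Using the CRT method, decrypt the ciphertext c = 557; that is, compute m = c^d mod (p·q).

d_p = d mod (p−1) = 103 mod 10 = 3; d_q = d mod (q−1) = 31.
m₁ = c^(d_p) mod p: c ≡ 7 (mod 11), and 7^3 mod 11 = 2.
m₂ = c^(d_q) mod q: c ≡ 46 (mod 73), and 46^31 mod 73 = 27.
h = q_inv·(m₁ − m₂) mod p = 8·(2 − 27) mod 11 = 9.
m = m₂ + h·q = 27 + 9·73 = 684.

684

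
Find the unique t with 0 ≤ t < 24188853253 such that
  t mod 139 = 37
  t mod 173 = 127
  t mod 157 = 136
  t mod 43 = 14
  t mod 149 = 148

The moduli are pairwise coprime; N = 139·173·157·43·149 = 24188853253.
N/139 = 174020527; 174020527 ≡ 33 (mod 139); 33·59 ≡ 1, so inverse 59.
N/173 = 139819961; 139819961 ≡ 150 (mod 173); 150·15 ≡ 1, so inverse 15.
N/157 = 154069129; 154069129 ≡ 5 (mod 157); 5·63 ≡ 1, so inverse 63.
N/43 = 562531471; 562531471 ≡ 10 (mod 43); 10·13 ≡ 1, so inverse 13.
N/149 = 162341297; 162341297 ≡ 135 (mod 149); 135·117 ≡ 1, so inverse 117.
t ≡ 37·174020527·59 + 127·139819961·15 + 136·154069129·63 + 14·562531471·13 + 148·162341297·117 = 4879790759992.
4879790759992 mod 24188853253 = 17831256139.

17831256139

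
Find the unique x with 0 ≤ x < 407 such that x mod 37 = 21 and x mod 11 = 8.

Combine the congruences pairwise.
From x ≡ 21 (mod 37) write x = 21 + 37t. Substituting into x ≡ 8 (mod 11) gives 37t ≡ 9 (mod 11), and since 4⁻¹ ≡ 3 (mod 11), t ≡ 5. Hence x ≡ 21 + 37·5 = 206 (mod 407).

206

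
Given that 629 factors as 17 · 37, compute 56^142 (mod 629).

559

Mod 17: 56 ≡ 5; by Fermat, exponent reduces to 142 mod 16 = 14; 5^14 ≡ 15 (mod 17).
Mod 37: 56 ≡ 19; by Fermat, exponent reduces to 142 mod 36 = 34; 19^34 ≡ 4 (mod 37).
Combine by CRT: x ≡ 15 (mod 17), x ≡ 4 (mod 37) ⇒ x ≡ 559 (mod 629).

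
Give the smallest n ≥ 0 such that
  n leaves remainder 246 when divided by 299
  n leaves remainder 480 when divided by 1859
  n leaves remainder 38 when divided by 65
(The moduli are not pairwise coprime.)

87853

gcd(299, 1859) = 13 and 13 | (480 − 246), so the pair is consistent; merging gives n ≡ 2339 (mod 42757), where 42757 = lcm(299, 1859).
gcd(42757, 65) = 13 and 13 | (38 − 2339), so the pair is consistent; merging gives n ≡ 87853 (mod 213785), where 213785 = lcm(42757, 65).
The solution is unique modulo lcm(299, 1859, 65) = 213785.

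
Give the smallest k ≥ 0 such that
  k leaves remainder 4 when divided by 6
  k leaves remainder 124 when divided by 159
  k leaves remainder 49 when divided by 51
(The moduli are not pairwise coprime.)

gcd(6, 159) = 3 and 3 | (124 − 4), so the pair is consistent; merging gives k ≡ 124 (mod 318), where 318 = lcm(6, 159).
gcd(318, 51) = 3 and 3 | (49 − 124), so the pair is consistent; merging gives k ≡ 4894 (mod 5406), where 5406 = lcm(318, 51).
The solution is unique modulo lcm(6, 159, 51) = 5406.

4894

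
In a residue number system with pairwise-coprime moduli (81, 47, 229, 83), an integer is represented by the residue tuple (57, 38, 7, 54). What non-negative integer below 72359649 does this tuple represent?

11298180

The moduli are pairwise coprime; N = 81·47·229·83 = 72359649.
N/81 = 893329; 893329 ≡ 61 (mod 81); 61·4 ≡ 1, so inverse 4.
N/47 = 1539567; 1539567 ≡ 35 (mod 47); 35·43 ≡ 1, so inverse 43.
N/229 = 315981; 315981 ≡ 190 (mod 229); 190·182 ≡ 1, so inverse 182.
N/83 = 871803; 871803 ≡ 54 (mod 83); 54·20 ≡ 1, so inverse 20.
x ≡ 57·893329·4 + 38·1539567·43 + 7·315981·182 + 54·871803·20 = 4063438524.
4063438524 mod 72359649 = 11298180.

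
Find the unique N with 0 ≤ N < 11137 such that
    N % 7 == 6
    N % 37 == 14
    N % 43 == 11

4010

The moduli are pairwise coprime; M = 7·37·43 = 11137.
M/7 = 1591; 1591 ≡ 2 (mod 7); 2·4 ≡ 1, so inverse 4.
M/37 = 301; 301 ≡ 5 (mod 37); 5·15 ≡ 1, so inverse 15.
M/43 = 259; 259 ≡ 1 (mod 43), inverse 1.
N ≡ 6·1591·4 + 14·301·15 + 11·259·1 = 104243.
104243 mod 11137 = 4010.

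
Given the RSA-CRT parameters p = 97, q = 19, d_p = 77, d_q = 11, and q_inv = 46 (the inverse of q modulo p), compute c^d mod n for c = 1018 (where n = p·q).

482

m₁ = c^(d_p) mod p: c ≡ 48 (mod 97), and 48^77 mod 97 = 94.
m₂ = c^(d_q) mod q: c ≡ 11 (mod 19), and 11^11 mod 19 = 7.
h = q_inv·(m₁ − m₂) mod p = 46·(94 − 7) mod 97 = 25.
m = m₂ + h·q = 7 + 25·19 = 482.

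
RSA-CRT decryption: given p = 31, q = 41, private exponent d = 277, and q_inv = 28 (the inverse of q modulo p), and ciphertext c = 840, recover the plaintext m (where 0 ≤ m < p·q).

730

d_p = d mod (p−1) = 277 mod 30 = 7; d_q = d mod (q−1) = 37.
m₁ = c^(d_p) mod p: c ≡ 3 (mod 31), and 3^7 mod 31 = 17.
m₂ = c^(d_q) mod q: c ≡ 20 (mod 41), and 20^37 mod 41 = 33.
h = q_inv·(m₁ − m₂) mod p = 28·(17 − 33) mod 31 = 17.
m = m₂ + h·q = 33 + 17·41 = 730.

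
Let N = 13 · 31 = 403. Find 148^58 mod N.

Mod 13: 148 ≡ 5; by Fermat, exponent reduces to 58 mod 12 = 10; 5^10 ≡ 12 (mod 13).
Mod 31: 148 ≡ 24; by Fermat, exponent reduces to 58 mod 30 = 28; 24^28 ≡ 19 (mod 31).
Combine by CRT: x ≡ 12 (mod 13), x ≡ 19 (mod 31) ⇒ x ≡ 298 (mod 403).

298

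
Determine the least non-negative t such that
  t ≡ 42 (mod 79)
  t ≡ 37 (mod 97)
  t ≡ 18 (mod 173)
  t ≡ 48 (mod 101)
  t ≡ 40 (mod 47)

From t ≡ 42 (mod 79) write t = 42 + 79s. Substituting into t ≡ 37 (mod 97) gives 79s ≡ 92 (mod 97), and since 79⁻¹ ≡ 70 (mod 97), s ≡ 38. Hence t ≡ 42 + 79·38 = 3044 (mod 7663).
From t ≡ 3044 (mod 7663) write t = 3044 + 7663s. Substituting into t ≡ 18 (mod 173) gives 7663s ≡ 88 (mod 173), and since 51⁻¹ ≡ 95 (mod 173), s ≡ 56. Hence t ≡ 3044 + 7663·56 = 432172 (mod 1325699).
From t ≡ 432172 (mod 1325699) write t = 432172 + 1325699s. Substituting into t ≡ 48 (mod 101) gives 1325699s ≡ 55 (mod 101), and since 74⁻¹ ≡ 86 (mod 101), s ≡ 84. Hence t ≡ 432172 + 1325699·84 = 111790888 (mod 133895599).
From t ≡ 111790888 (mod 133895599) write t = 111790888 + 133895599s. Substituting into t ≡ 40 (mod 47) gives 133895599s ≡ 15 (mod 47), and since 25⁻¹ ≡ 32 (mod 47), s ≡ 10. Hence t ≡ 111790888 + 133895599·10 = 1450746878 (mod 6293093153).

1450746878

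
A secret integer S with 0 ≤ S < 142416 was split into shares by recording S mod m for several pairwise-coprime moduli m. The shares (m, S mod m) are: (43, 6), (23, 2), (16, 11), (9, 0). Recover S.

41931

The moduli are pairwise coprime; N = 43·23·16·9 = 142416.
N/43 = 3312; 3312 ≡ 1 (mod 43), inverse 1.
N/23 = 6192; 6192 ≡ 5 (mod 23); 5·14 ≡ 1, so inverse 14.
N/16 = 8901; 8901 ≡ 5 (mod 16); 5·13 ≡ 1, so inverse 13.
N/9 = 15824; 15824 ≡ 2 (mod 9); 2·5 ≡ 1, so inverse 5.
S ≡ 6·3312·1 + 2·6192·14 + 11·8901·13 + 0·15824·5 = 1466091.
1466091 mod 142416 = 41931.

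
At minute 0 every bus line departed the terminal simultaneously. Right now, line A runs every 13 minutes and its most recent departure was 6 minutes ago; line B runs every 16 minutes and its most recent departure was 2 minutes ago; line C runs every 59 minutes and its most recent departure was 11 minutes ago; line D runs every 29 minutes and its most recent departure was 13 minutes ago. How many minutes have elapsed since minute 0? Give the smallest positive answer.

326930

The moduli are pairwise coprime; N = 13·16·59·29 = 355888.
N/13 = 27376; 27376 ≡ 11 (mod 13); 11·6 ≡ 1, so inverse 6.
N/16 = 22243; 22243 ≡ 3 (mod 16); 3·11 ≡ 1, so inverse 11.
N/59 = 6032; 6032 ≡ 14 (mod 59); 14·38 ≡ 1, so inverse 38.
N/29 = 12272; 12272 ≡ 5 (mod 29); 5·6 ≡ 1, so inverse 6.
t ≡ 6·27376·6 + 2·22243·11 + 11·6032·38 + 13·12272·6 = 4953474.
4953474 mod 355888 = 326930.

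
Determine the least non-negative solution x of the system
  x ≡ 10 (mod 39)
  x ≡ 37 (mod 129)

gcd(39, 129) = 3 and 3 | (37 − 10), so the pair is consistent; merging gives x ≡ 166 (mod 1677), where 1677 = lcm(39, 129).
The solution is unique modulo lcm(39, 129) = 1677.

166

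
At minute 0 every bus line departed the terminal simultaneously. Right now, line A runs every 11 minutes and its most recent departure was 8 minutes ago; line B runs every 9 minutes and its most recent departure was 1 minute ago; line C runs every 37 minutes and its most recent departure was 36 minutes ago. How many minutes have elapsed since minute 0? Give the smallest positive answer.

From t ≡ 8 (mod 11) write t = 8 + 11s. Substituting into t ≡ 1 (mod 9) gives 11s ≡ 2 (mod 9), and since 2⁻¹ ≡ 5 (mod 9), s ≡ 1. Hence t ≡ 8 + 11·1 = 19 (mod 99).
From t ≡ 19 (mod 99) write t = 19 + 99s. Substituting into t ≡ 36 (mod 37) gives 99s ≡ 17 (mod 37), and since 25⁻¹ ≡ 3 (mod 37), s ≡ 14. Hence t ≡ 19 + 99·14 = 1405 (mod 3663).

1405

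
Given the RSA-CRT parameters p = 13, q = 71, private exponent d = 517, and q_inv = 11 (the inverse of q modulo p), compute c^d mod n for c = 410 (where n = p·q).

631

d_p = d mod (p−1) = 517 mod 12 = 1; d_q = d mod (q−1) = 27.
m₁ = c^(d_p) mod p: c ≡ 7 (mod 13), and 7^1 mod 13 = 7.
m₂ = c^(d_q) mod q: c ≡ 55 (mod 71), and 55^27 mod 71 = 63.
h = q_inv·(m₁ − m₂) mod p = 11·(7 − 63) mod 13 = 8.
m = m₂ + h·q = 63 + 8·71 = 631.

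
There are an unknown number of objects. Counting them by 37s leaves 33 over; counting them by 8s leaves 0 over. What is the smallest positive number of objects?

144

From N ≡ 33 (mod 37) write N = 33 + 37t. Substituting into N ≡ 0 (mod 8) gives 37t ≡ 7 (mod 8), and since 5⁻¹ ≡ 5 (mod 8), t ≡ 3. Hence N ≡ 33 + 37·3 = 144 (mod 296).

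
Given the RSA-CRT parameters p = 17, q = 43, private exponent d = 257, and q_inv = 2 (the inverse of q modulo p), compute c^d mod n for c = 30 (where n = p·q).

98

d_p = d mod (p−1) = 257 mod 16 = 1; d_q = d mod (q−1) = 5.
m₁ = c^(d_p) mod p: c ≡ 13 (mod 17), and 13^1 mod 17 = 13.
m₂ = c^(d_q) mod q: c ≡ 30 (mod 43), and 30^5 mod 43 = 12.
h = q_inv·(m₁ − m₂) mod p = 2·(13 − 12) mod 17 = 2.
m = m₂ + h·q = 12 + 2·43 = 98.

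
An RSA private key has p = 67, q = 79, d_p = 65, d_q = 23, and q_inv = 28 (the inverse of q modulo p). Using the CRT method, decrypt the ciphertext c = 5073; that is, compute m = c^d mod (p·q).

3692

m₁ = c^(d_p) mod p: c ≡ 48 (mod 67), and 48^65 mod 67 = 7.
m₂ = c^(d_q) mod q: c ≡ 17 (mod 79), and 17^23 mod 79 = 58.
h = q_inv·(m₁ − m₂) mod p = 28·(7 − 58) mod 67 = 46.
m = m₂ + h·q = 58 + 46·79 = 3692.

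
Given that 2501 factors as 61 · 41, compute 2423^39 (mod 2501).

2204

Mod 61: 2423 ≡ 44; 44^39 ≡ 8 (mod 61).
Mod 41: 2423 ≡ 4; 4^39 ≡ 31 (mod 41).
Combine by CRT: x ≡ 8 (mod 61), x ≡ 31 (mod 41) ⇒ x ≡ 2204 (mod 2501).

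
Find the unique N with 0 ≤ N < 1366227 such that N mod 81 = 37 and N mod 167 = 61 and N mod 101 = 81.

402364

From N ≡ 37 (mod 81) write N = 37 + 81t. Substituting into N ≡ 61 (mod 167) gives 81t ≡ 24 (mod 167), and since 81⁻¹ ≡ 33 (mod 167), t ≡ 124. Hence N ≡ 37 + 81·124 = 10081 (mod 13527).
From N ≡ 10081 (mod 13527) write N = 10081 + 13527t. Substituting into N ≡ 81 (mod 101) gives 13527t ≡ 100 (mod 101), and since 94⁻¹ ≡ 72 (mod 101), t ≡ 29. Hence N ≡ 10081 + 13527·29 = 402364 (mod 1366227).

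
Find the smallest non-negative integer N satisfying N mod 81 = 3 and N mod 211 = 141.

12801

From N ≡ 3 (mod 81) write N = 3 + 81t. Substituting into N ≡ 141 (mod 211) gives 81t ≡ 138 (mod 211), and since 81⁻¹ ≡ 99 (mod 211), t ≡ 158. Hence N ≡ 3 + 81·158 = 12801 (mod 17091).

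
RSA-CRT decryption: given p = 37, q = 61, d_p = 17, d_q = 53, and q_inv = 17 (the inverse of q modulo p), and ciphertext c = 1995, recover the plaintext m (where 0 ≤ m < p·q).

641

m₁ = c^(d_p) mod p: c ≡ 34 (mod 37), and 34^17 mod 37 = 12.
m₂ = c^(d_q) mod q: c ≡ 43 (mod 61), and 43^53 mod 61 = 31.
h = q_inv·(m₁ − m₂) mod p = 17·(12 − 31) mod 37 = 10.
m = m₂ + h·q = 31 + 10·61 = 641.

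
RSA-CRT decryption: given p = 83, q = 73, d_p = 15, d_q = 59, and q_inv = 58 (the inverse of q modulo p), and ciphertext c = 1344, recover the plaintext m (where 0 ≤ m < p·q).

1185

m₁ = c^(d_p) mod p: c ≡ 16 (mod 83), and 16^15 mod 83 = 23.
m₂ = c^(d_q) mod q: c ≡ 30 (mod 73), and 30^59 mod 73 = 17.
h = q_inv·(m₁ − m₂) mod p = 58·(23 − 17) mod 83 = 16.
m = m₂ + h·q = 17 + 16·73 = 1185.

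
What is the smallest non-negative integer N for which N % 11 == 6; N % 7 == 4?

39

From N ≡ 6 (mod 11) write N = 6 + 11t. Substituting into N ≡ 4 (mod 7) gives 11t ≡ 5 (mod 7), and since 4⁻¹ ≡ 2 (mod 7), t ≡ 3. Hence N ≡ 6 + 11·3 = 39 (mod 77).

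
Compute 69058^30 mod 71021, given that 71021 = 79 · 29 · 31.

29110

Mod 79: 69058 ≡ 12; 12^30 ≡ 38 (mod 79).
Mod 29: 69058 ≡ 9; by Fermat, exponent reduces to 30 mod 28 = 2; 9^2 ≡ 23 (mod 29).
Mod 31: 69058 ≡ 21; since 30 | 30, by Fermat 21^30 ≡ 1 (mod 31).
Combine by CRT: x ≡ 38 (mod 79), x ≡ 23 (mod 29), x ≡ 1 (mod 31) ⇒ x ≡ 29110 (mod 71021).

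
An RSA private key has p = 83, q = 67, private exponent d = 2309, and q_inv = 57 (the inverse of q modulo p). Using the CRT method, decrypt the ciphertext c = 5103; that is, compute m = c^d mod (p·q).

1669

d_p = d mod (p−1) = 2309 mod 82 = 13; d_q = d mod (q−1) = 65.
m₁ = c^(d_p) mod p: c ≡ 40 (mod 83), and 40^13 mod 83 = 9.
m₂ = c^(d_q) mod q: c ≡ 11 (mod 67), and 11^65 mod 67 = 61.
h = q_inv·(m₁ − m₂) mod p = 57·(9 − 61) mod 83 = 24.
m = m₂ + h·q = 61 + 24·67 = 1669.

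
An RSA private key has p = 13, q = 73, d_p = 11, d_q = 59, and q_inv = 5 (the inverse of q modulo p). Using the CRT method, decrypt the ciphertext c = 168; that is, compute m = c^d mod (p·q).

428

m₁ = c^(d_p) mod p: c ≡ 12 (mod 13), and 12^11 mod 13 = 12.
m₂ = c^(d_q) mod q: c ≡ 22 (mod 73), and 22^59 mod 73 = 63.
h = q_inv·(m₁ − m₂) mod p = 5·(12 − 63) mod 13 = 5.
m = m₂ + h·q = 63 + 5·73 = 428.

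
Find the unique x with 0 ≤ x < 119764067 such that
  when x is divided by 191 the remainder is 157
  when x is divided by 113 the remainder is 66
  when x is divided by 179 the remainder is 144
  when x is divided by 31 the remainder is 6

21536171

From x ≡ 157 (mod 191) write x = 157 + 191t. Substituting into x ≡ 66 (mod 113) gives 191t ≡ 22 (mod 113), and since 78⁻¹ ≡ 71 (mod 113), t ≡ 93. Hence x ≡ 157 + 191·93 = 17920 (mod 21583).
From x ≡ 17920 (mod 21583) write x = 17920 + 21583t. Substituting into x ≡ 144 (mod 179) gives 21583t ≡ 124 (mod 179), and since 103⁻¹ ≡ 73 (mod 179), t ≡ 102. Hence x ≡ 17920 + 21583·102 = 2219386 (mod 3863357).
From x ≡ 2219386 (mod 3863357) write x = 2219386 + 3863357t. Substituting into x ≡ 6 (mod 31) gives 3863357t ≡ 3 (mod 31), and since 13⁻¹ ≡ 12 (mod 31), t ≡ 5. Hence x ≡ 2219386 + 3863357·5 = 21536171 (mod 119764067).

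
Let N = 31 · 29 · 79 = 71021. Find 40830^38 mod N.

Mod 31: 40830 ≡ 3; by Fermat, exponent reduces to 38 mod 30 = 8; 3^8 ≡ 20 (mod 31).
Mod 29: 40830 ≡ 27; by Fermat, exponent reduces to 38 mod 28 = 10; 27^10 ≡ 9 (mod 29).
Mod 79: 40830 ≡ 66; 66^38 ≡ 73 (mod 79).
Combine by CRT: x ≡ 20 (mod 31), x ≡ 9 (mod 29), x ≡ 73 (mod 79) ⇒ x ≡ 2996 (mod 71021).

2996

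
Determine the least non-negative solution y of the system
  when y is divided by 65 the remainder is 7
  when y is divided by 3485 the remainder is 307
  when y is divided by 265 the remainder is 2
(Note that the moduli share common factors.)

gcd(65, 3485) = 5 and 5 | (307 − 7), so the pair is consistent; merging gives y ≡ 42127 (mod 45305), where 45305 = lcm(65, 3485).
gcd(45305, 265) = 5 and 5 | (2 − 42127), so the pair is consistent; merging gives y ≡ 2397987 (mod 2401165), where 2401165 = lcm(45305, 265).
The solution is unique modulo lcm(65, 3485, 265) = 2401165.

2397987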